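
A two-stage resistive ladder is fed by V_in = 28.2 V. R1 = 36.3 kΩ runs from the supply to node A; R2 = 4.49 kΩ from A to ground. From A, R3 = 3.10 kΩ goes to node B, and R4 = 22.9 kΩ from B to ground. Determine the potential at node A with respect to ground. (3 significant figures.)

Node A sees R2 in parallel with the series input of stage 2, R3 + R4 = 26.00 kΩ.
Effective lower resistance at A: R2 ‖ 26.00 = 3.829 kΩ.
First divider: V_A = V_in · 3.829/(36.3 + 3.829) = 2.691 V.

V_A ≈ 2.69 V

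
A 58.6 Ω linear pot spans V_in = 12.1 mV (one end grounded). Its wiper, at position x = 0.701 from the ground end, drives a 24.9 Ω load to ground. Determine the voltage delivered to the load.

V_out ≈ 5.68 mV

Split the track: R_lower = x·R_p = 41.08 Ω, R_upper = (1−x)·R_p = 17.52 Ω.
(x·R_p) ‖ R_L = 15.50 Ω.
Then V_out = V_in · 15.50/(17.52 + 15.50) = 5.680 mV.
(Unloaded: V_out = x·V_in = 8.48 mV.)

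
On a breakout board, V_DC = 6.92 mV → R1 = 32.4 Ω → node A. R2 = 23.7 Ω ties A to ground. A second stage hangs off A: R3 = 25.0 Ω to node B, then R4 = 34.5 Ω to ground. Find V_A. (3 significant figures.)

V_A ≈ 2.38 mV

Node A sees R2 in parallel with the series input of stage 2, R3 + R4 = 59.50 Ω.
Effective lower resistance at A: R2 ‖ 59.50 = 16.95 Ω.
So V_A = 6.92 × 0.3435 = 2.377 mV.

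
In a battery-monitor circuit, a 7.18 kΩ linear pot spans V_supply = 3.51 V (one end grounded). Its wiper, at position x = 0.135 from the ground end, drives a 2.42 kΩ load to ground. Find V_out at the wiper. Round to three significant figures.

Lower segment x·R_p = 0.9693 kΩ; upper segment (1−x)·R_p = 6.211 kΩ.
Lower segment in parallel with the load: 0.9693 ‖ 2.42 = 0.6921 kΩ.
Then V_out = V_supply · 0.6921/(6.211 + 0.6921) = 0.3519 V.

V_out ≈ 0.352 V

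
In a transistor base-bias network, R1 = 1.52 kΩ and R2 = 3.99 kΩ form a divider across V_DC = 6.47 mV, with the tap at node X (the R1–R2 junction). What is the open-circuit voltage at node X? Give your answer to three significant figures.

Open-circuit (no load on X): V_th = V_DC · R2/(R1 + R2) = 6.47 × 3.99/(1.520 + 3.99) = 4.685 mV.

V_th ≈ 4.69 mV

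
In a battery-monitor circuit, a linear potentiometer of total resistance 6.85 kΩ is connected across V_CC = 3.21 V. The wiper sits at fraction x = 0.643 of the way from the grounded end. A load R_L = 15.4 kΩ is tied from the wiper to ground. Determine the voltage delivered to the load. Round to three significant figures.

V_out ≈ 1.87 V

Split the track: R_lower = x·R_p = 4.405 kΩ, R_upper = (1−x)·R_p = 2.445 kΩ.
Lower segment in parallel with the load: 4.405 ‖ 15.4 = 3.425 kΩ.
Then V_out = V_CC · 3.425/(2.445 + 3.425) = 1.873 V.
(Unloaded: V_out = x·V_CC = 2.06 V.)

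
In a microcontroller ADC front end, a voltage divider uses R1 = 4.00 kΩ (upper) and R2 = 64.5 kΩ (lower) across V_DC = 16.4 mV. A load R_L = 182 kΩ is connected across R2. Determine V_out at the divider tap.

V_out ≈ 15.1 mV

R2 ‖ R_L = (64.5 × 182)/(64.5 + 182) = 47.62 kΩ.
Voltage divider with the loaded lower leg: V_out = 16.4 × 47.62/(4.00 + 47.62) = 16.4 × 0.9225 = 15.13 mV.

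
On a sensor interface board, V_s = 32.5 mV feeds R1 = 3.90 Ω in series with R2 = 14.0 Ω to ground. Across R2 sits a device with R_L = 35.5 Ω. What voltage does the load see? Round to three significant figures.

V_out ≈ 23.4 mV

R2 ‖ R_L = (14.0 × 35.5)/(14.0 + 35.5) = 10.04 Ω.
Then V_out = V_s · R2'/(R1 + R2') = 32.5 × 10.04/13.94 = 23.41 mV.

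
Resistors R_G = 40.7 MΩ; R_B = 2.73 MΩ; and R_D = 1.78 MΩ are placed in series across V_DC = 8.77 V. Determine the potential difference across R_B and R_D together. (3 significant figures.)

V ≈ 0.875 V

ΣR = 40.7 + 2.73 + 1.78 = 45.21 MΩ.
R_{R_B..R_D} = 2.73 + 1.78 = 4.510 MΩ.
By the voltage-divider rule, V = 8.77 × 4.510/45.21 = 0.8749 V.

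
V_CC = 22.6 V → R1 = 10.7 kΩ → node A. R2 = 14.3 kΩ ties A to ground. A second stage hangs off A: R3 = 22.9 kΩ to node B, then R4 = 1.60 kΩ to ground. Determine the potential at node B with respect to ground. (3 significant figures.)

Looking into the second stage from A: R3 + R4 = 24.50 kΩ appears in parallel with R2.
R2 ‖ (R3+R4) = 9.030 kΩ.
So V_A = 22.6 × 0.4577 = 10.34 V.
V_B = V_A × 0.06531 = 0.6755 V.

V_B ≈ 0.675 V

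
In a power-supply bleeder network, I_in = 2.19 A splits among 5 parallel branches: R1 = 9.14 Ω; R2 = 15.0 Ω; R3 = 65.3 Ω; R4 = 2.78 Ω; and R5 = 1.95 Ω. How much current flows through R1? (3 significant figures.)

I ≈ 0.225 A

ΣG = 1/9.14 + 1/15.0 + 1/65.3 + 1/2.78 + 1/1.95 = 1.064.
Current divider: I(R1) = I_in · G_k/ΣG = 2.19 × (0.1094/1.064) = 2.19 × 0.1028 = 0.2252 A.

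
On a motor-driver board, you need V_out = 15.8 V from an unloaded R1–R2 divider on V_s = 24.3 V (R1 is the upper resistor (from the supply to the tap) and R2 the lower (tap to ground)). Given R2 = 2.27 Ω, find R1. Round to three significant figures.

The divider ratio is R2/(R1+R2) = 15.8/24.3 = 0.6502.
So R1 = R2 · (V_s/V_out − 1) = 2.27 × (24.3/15.8 − 1) = 2.27 × 0.5380 = 1.221 Ω.

R1 ≈ 1.22 Ω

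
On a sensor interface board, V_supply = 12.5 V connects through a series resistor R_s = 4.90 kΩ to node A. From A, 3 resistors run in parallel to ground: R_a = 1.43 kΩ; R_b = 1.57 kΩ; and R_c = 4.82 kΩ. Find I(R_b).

I ≈ 0.930 mA

Combine the parallel branches: R_p = (1/1.43 + 1/1.57 + 1/4.82)⁻¹ = 0.6478 kΩ.
V_A = 12.5 × 0.6478/5.548 = 1.460 V.
I(R_b) = V_A / R_b = 1.460/1.57 = 0.9297 mA.
(Equivalently: I_total = 2.253 mA, then current-divider fraction G_k/ΣG = 0.4126.)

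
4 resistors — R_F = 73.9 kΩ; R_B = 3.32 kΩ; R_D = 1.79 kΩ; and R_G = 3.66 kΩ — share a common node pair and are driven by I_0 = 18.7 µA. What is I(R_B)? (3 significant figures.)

Conductances: ΣG = 1/73.9 + 1/3.32 + 1/1.79 + 1/3.66 = 1.147 (1/kΩ).
Current divider: I(R_B) = I_0 · G_k/ΣG = 18.7 × (0.3012/1.147) = 18.7 × 0.2627 = 4.912 µA.

I ≈ 4.91 µA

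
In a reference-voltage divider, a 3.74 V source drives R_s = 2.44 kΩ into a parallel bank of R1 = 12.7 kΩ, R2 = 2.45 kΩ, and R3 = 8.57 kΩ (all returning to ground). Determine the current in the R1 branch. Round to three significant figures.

Combine the parallel branches: R_p = (1/12.7 + 1/2.45 + 1/8.57)⁻¹ = 1.657 kΩ.
V_A = 3.74 × 1.657/4.097 = 1.512 V.
Branch current I = V_A/R1 = 1.512/12.7 = 0.1191 mA.

I ≈ 0.119 mA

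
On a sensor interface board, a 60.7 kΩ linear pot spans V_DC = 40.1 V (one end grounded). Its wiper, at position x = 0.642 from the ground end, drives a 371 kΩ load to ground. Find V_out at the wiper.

V_out ≈ 24.8 V

Lower segment x·R_p = 38.97 kΩ; upper segment (1−x)·R_p = 21.73 kΩ.
(x·R_p) ‖ R_L = 35.27 kΩ.
Then V_out = V_DC · 35.27/(21.73 + 35.27) = 24.81 V.
(Unloaded: V_out = x·V_DC = 25.7 V.)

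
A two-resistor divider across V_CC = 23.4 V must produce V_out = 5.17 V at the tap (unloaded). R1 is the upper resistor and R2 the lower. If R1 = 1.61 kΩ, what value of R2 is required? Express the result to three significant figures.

R2 ≈ 0.457 kΩ

The divider ratio is R2/(R1+R2) = 5.17/23.4 = 0.2209.
So R2 = R1 · V_out/(V_CC − V_out) = 1.61 × 5.17/(23.4 − 5.17) = 1.61 × 0.2836 = 0.4566 kΩ.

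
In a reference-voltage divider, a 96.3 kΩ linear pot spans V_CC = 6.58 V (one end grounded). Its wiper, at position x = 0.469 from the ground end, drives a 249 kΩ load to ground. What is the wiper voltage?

Split the track: R_lower = x·R_p = 45.16 kΩ, R_upper = (1−x)·R_p = 51.14 kΩ.
(x·R_p) ‖ R_L = 38.23 kΩ.
Loaded-divider output: V_out = 6.58 × 0.4278 = 2.815 V.
(Unloaded: V_out = x·V_CC = 3.09 V.)

V_out ≈ 2.81 V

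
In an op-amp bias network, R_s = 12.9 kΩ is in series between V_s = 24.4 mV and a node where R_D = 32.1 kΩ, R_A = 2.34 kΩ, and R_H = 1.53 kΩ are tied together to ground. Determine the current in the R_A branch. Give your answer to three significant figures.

Equivalent of the parallel group: R_p = 0.8992 kΩ.
Node voltage V_A = V_s · R_p/(R_s + R_p) = 24.4 × 0.06516 = 1.590 mV.
Branch current I = V_A/R_A = 1.590/2.34 = 0.6795 µA.

I ≈ 0.679 µA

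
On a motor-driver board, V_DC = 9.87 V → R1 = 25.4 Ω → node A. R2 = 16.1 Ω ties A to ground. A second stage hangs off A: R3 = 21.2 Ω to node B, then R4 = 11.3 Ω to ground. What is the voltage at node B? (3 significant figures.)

The second stage (R3 + R4 = 32.50 Ω) loads node A in parallel with R2.
R2 ‖ (R3+R4) = 10.77 Ω.
V_A = 9.87 × 10.77/(25.4 + 10.77) = 2.938 V.
V_B = V_A × 0.3477 = 1.022 V.

V_B ≈ 1.02 V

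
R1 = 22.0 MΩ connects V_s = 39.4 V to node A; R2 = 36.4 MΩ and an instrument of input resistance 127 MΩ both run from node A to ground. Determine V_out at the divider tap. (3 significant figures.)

First combine the lower leg with the load: R2 ‖ R_L = 28.29 MΩ.
Now apply the divider: V_out = 39.4 × 0.5625 = 22.16 V.

V_out ≈ 22.2 V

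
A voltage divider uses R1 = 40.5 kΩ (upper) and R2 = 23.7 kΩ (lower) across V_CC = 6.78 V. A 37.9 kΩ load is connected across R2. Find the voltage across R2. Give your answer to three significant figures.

First combine the lower leg with the load: R2 ‖ R_L = 14.58 kΩ.
Now apply the divider: V_out = 6.78 × 0.2647 = 1.795 V.

V_out ≈ 1.79 V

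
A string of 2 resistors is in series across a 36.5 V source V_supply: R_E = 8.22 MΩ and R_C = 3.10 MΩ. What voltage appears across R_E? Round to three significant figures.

V ≈ 26.5 V

ΣR = 8.22 + 3.10 = 11.32 MΩ.
Voltage divider: V = V_supply · (8.220 / 11.32) = 36.5 × 0.7261 = 26.50 V.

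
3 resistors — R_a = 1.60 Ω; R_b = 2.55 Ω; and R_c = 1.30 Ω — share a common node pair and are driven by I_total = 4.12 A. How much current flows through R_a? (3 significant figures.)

I ≈ 1.44 A

Total conductance ΣG = 1/1.60 + 1/2.55 + 1/1.30 = 1.786 (units of 1/Ω).
R_a takes the fraction G_k/ΣG = 0.6250/1.786 = 0.3499, so I = 4.12 × 0.3499 = 1.441 A.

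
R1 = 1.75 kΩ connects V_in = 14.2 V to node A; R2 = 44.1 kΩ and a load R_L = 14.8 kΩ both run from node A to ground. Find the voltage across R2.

The load sits in parallel with R2, giving an effective lower resistance R2' = R2·R_L/(R2+R_L) = 11.08 kΩ.
Then V_out = V_in · R2'/(R1 + R2') = 14.2 × 11.08/12.83 = 12.26 V.

V_out ≈ 12.3 V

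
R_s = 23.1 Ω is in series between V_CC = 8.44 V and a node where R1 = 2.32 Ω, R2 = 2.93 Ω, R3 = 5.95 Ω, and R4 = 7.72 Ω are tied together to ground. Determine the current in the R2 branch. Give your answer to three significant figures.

I ≈ 0.112 A

Parallel bank: R_p = 1/(1/2.32 + 1/2.93 + 1/5.95 + 1/7.72) = 0.9346 Ω.
V_A by voltage divider: V_A = 8.44 × 0.9346/(23.1 + 0.9346) = 0.3282 V.
I(R2) = V_A / R2 = 0.3282/2.93 = 0.1120 A.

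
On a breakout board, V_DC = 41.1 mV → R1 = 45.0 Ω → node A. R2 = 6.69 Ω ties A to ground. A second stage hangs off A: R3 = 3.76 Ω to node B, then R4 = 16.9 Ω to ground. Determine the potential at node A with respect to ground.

Looking into the second stage from A: R3 + R4 = 20.66 Ω appears in parallel with R2.
R2 ‖ (R3+R4) = 5.054 Ω.
So V_A = 41.1 × 0.1010 = 4.150 mV.

V_A ≈ 4.15 mV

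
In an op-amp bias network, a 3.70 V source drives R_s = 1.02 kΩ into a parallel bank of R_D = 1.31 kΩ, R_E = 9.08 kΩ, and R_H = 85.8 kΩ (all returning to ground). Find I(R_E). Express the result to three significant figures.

Parallel bank: R_p = 1/(1/1.31 + 1/9.08 + 1/85.8) = 1.130 kΩ.
V_A = 3.70 × 1.130/2.150 = 1.944 V.
I(R_E) = V_A / R_E = 1.944/9.08 = 0.2141 mA.

I ≈ 0.214 mA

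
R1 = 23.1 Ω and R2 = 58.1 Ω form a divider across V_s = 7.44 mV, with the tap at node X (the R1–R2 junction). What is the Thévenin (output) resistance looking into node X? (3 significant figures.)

Looking into X with the source shorted: R_th = R1·R2/(R1+R2) = 23.10 × 58.1/81.20 = 16.53 Ω.

R_th ≈ 16.5 Ω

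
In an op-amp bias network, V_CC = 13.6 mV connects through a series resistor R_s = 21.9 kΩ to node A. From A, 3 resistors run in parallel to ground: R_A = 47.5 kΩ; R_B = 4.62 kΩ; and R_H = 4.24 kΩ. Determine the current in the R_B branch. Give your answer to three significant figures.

Equivalent of the parallel group: R_p = 2.113 kΩ.
Node voltage V_A = V_CC · R_p/(R_s + R_p) = 13.6 × 0.08798 = 1.197 mV.
Branch current I = V_A/R_B = 1.197/4.62 = 0.2590 µA.

I ≈ 0.259 µA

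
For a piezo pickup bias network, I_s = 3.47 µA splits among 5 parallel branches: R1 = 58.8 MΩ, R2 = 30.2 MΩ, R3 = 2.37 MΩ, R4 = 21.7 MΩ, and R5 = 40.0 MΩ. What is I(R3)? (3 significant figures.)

I ≈ 2.70 µA

ΣG = 1/58.8 + 1/30.2 + 1/2.37 + 1/21.7 + 1/40.0 = 0.5431.
Current divider: I(R3) = I_s · G_k/ΣG = 3.47 × (0.4219/0.5431) = 3.47 × 0.7769 = 2.696 µA.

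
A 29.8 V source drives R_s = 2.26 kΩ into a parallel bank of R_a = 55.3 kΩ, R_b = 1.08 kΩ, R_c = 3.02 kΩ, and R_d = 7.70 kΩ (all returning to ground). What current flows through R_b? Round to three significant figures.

I ≈ 6.61 mA

Parallel bank: R_p = 1/(1/55.3 + 1/1.08 + 1/3.02 + 1/7.70) = 0.7117 kΩ.
Node voltage V_A = V_in · R_p/(R_s + R_p) = 29.8 × 0.2395 = 7.137 V.
Branch current I = V_A/R_b = 7.137/1.08 = 6.609 mA.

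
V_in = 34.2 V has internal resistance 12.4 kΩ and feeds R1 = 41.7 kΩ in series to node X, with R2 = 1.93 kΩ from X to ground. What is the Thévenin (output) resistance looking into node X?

R1' = 12.4 + 41.7 = 54.10 kΩ (source resistance + R1).
Zeroing V_in shorts the top of R1' to ground, so R_th = R1' ‖ R2 = 1.864 kΩ.

R_th ≈ 1.86 kΩ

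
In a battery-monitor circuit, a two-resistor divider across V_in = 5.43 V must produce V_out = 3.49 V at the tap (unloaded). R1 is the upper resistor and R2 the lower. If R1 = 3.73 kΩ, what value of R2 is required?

V_out/V_in = R2/(R1+R2) = 0.6427.
R2 = R1 · 0.6427/(1 − 0.6427) = 6.710 kΩ.

R2 ≈ 6.71 kΩ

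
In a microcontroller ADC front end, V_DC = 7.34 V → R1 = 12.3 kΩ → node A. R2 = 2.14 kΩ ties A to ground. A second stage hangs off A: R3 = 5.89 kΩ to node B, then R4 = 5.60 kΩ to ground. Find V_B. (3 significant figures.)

Node A sees R2 in parallel with the series input of stage 2, R3 + R4 = 11.49 kΩ.
Effective lower resistance at A: R2 ‖ 11.49 = 1.804 kΩ.
So V_A = 7.34 × 0.1279 = 0.9388 V.
Then the unloaded second divider: V_B = V_A × R4/(R3+R4) = 0.9388 × 0.4874 = 0.4576 V.

V_B ≈ 0.458 V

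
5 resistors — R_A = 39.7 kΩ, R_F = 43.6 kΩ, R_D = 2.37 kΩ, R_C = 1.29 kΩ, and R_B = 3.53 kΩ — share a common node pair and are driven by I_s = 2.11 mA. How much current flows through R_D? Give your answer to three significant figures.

I ≈ 0.582 mA

Total conductance ΣG = 1/39.7 + 1/43.6 + 1/2.37 + 1/1.29 + 1/3.53 = 1.529 (units of 1/kΩ).
Current divider: I(R_D) = I_s · G_k/ΣG = 2.11 × (0.4219/1.529) = 2.11 × 0.2760 = 0.5824 mA.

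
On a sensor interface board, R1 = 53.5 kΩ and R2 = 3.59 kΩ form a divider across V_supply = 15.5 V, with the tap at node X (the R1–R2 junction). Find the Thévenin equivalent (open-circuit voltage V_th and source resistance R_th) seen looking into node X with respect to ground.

V_th ≈ 0.975 V, R_th ≈ 3.36 kΩ

With X open, the divider is unloaded: V_th = 15.5 × 3.59/57.09 = 0.9747 V.
With V_supply suppressed (replaced by a short), R_th = R1 ‖ R2 = (53.50 × 3.59)/(53.50 + 3.59) = 3.364 kΩ.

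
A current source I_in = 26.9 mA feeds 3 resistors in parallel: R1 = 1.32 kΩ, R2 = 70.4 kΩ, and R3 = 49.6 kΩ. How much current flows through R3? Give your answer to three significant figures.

Conductances: ΣG = 1/1.32 + 1/70.4 + 1/49.6 = 0.7919 (1/kΩ).
Current divider: I(R3) = I_in · G_k/ΣG = 26.9 × (0.02016/0.7919) = 26.9 × 0.02546 = 0.6848 mA.

I ≈ 0.685 mA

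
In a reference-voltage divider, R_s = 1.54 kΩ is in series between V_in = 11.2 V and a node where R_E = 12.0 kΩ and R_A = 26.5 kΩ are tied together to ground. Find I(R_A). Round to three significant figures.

I ≈ 0.356 mA

Combine the parallel branches: R_p = (1/12.0 + 1/26.5)⁻¹ = 8.260 kΩ.
Node voltage V_A = V_in · R_p/(R_s + R_p) = 11.2 × 0.8429 = 9.440 V.
Branch current I = V_A/R_A = 9.440/26.5 = 0.3562 mA.
(Equivalently: I_total = 1.143 mA, then current-divider fraction G_k/ΣG = 0.3117.)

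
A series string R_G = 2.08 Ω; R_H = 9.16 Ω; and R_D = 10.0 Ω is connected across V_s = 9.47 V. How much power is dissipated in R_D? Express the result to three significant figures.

P ≈ 1.99 W

Series current I = V_s/ΣR = 9.47/21.24 = 0.4459 A.
P(R_D) = I²·R_D = (0.4459)² × 10.0 = 1.988 W.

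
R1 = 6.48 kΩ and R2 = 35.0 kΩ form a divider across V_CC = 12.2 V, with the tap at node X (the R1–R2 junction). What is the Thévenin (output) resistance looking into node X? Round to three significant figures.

Zeroing V_CC shorts the top of R1 to ground, so R_th = R1 ‖ R2 = 5.468 kΩ.

R_th ≈ 5.47 kΩ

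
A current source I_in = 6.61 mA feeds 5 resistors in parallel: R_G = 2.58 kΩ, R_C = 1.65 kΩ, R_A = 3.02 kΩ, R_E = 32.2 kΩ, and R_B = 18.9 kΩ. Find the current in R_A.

I ≈ 1.55 mA

Conductances: ΣG = 1/2.58 + 1/1.65 + 1/3.02 + 1/32.2 + 1/18.9 = 1.409 (1/kΩ).
By the current-divider rule, I = I_in · G_k/ΣG = 6.61 × 0.2350 = 1.554 mA.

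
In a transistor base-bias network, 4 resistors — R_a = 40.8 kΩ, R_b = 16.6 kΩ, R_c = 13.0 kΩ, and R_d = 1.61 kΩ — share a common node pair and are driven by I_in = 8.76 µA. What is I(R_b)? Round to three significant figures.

Total conductance ΣG = 1/40.8 + 1/16.6 + 1/13.0 + 1/1.61 = 0.7828 (units of 1/kΩ).
By the current-divider rule, I = I_in · G_k/ΣG = 8.76 × 0.07696 = 0.6741 µA.

I ≈ 0.674 µA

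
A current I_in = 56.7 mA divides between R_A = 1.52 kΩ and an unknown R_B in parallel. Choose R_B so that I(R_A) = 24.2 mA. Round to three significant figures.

R_B ≈ 1.13 kΩ

Two-branch current divider: I_A = I_in · R_B/(R_A + R_B).
24.2/56.7 = R_B/(R_A + R_B) → R_B = R_A · (0.4268)/(1 − 0.4268) = 1.52 × 0.7446 = 1.132 kΩ.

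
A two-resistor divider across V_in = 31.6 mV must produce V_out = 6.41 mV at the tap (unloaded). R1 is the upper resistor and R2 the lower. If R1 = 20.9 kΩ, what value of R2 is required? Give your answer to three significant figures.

R2 ≈ 5.32 kΩ

The divider ratio is R2/(R1+R2) = 6.41/31.6 = 0.2028.
So R2 = R1 · V_out/(V_in − V_out) = 20.9 × 6.41/(31.6 − 6.41) = 20.9 × 0.2545 = 5.318 kΩ.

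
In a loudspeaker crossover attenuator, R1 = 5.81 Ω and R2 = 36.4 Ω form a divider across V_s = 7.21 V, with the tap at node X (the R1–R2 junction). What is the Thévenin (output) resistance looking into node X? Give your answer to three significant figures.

R_th ≈ 5.01 Ω

With V_s suppressed (replaced by a short), R_th = R1 ‖ R2 = (5.810 × 36.4)/(5.810 + 36.4) = 5.010 Ω.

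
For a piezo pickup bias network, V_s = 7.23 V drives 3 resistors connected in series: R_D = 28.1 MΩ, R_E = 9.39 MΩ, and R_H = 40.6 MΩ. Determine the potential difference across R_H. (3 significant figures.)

Series total: ΣR = 28.1 + 9.39 + 40.6 = 78.09 MΩ.
By the voltage-divider rule, V = 7.23 × 40.60/78.09 = 3.759 V.

V ≈ 3.76 V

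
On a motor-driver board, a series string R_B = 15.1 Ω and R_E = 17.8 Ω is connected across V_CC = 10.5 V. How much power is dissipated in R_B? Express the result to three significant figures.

The common current is I = 10.5/32.90 = 0.3191 A.
V(R_B) = I·R = 4.819 V; P = V·I = 4.819 × 0.3191 = 1.538 W.

P ≈ 1.54 W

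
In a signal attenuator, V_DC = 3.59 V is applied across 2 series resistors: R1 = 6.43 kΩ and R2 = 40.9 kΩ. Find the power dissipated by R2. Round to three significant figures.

P ≈ 0.235 mW

The common current is I = 3.59/47.33 = 0.07585 mA.
V(R2) = I·R = 3.102 V; P = V·I = 3.102 × 0.07585 = 0.2353 mW.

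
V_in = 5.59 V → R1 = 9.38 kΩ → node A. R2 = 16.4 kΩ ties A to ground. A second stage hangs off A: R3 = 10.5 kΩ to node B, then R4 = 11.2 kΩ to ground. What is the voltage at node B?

V_B ≈ 1.44 V

Looking into the second stage from A: R3 + R4 = 21.70 kΩ appears in parallel with R2.
Effective lower resistance at A: R2 ‖ 21.70 = 9.341 kΩ.
V_A = 5.59 × 9.341/(9.38 + 9.341) = 2.789 V.
V_B = V_A × 0.5161 = 1.440 V.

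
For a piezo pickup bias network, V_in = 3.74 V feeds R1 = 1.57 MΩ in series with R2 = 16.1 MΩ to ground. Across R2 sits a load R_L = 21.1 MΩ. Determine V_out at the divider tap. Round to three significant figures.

The load sits in parallel with R2, giving an effective lower resistance R2' = R2·R_L/(R2+R_L) = 9.132 MΩ.
Now apply the divider: V_out = 3.74 × 0.8533 = 3.191 V.

V_out ≈ 3.19 V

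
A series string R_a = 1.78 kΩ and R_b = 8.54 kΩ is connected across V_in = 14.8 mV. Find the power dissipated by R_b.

Series current I = V_in/ΣR = 14.8/10.32 = 1.434 µA.
V(R_b) = I·R = 12.25 mV; P = V·I = 12.25 × 1.434 = 17.56 nW.

P ≈ 17.6 nW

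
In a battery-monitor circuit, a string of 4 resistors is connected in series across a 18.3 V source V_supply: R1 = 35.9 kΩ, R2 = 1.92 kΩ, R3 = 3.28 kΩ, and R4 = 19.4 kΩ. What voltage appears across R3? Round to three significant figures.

V ≈ 0.992 V

ΣR = 35.9 + 1.92 + 3.28 + 19.4 = 60.50 kΩ.
By the voltage-divider rule, V = 18.3 × 3.280/60.50 = 0.9921 V.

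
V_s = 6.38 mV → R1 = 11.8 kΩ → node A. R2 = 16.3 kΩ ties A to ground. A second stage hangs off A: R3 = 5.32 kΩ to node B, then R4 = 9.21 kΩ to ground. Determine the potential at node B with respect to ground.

V_B ≈ 1.59 mV

Looking into the second stage from A: R3 + R4 = 14.53 kΩ appears in parallel with R2.
Effective lower resistance at A: R2 ‖ 14.53 = 7.682 kΩ.
V_A = 6.38 × 7.682/(11.8 + 7.682) = 2.516 mV.
Then the unloaded second divider: V_B = V_A × R4/(R3+R4) = 2.516 × 0.6339 = 1.595 mV.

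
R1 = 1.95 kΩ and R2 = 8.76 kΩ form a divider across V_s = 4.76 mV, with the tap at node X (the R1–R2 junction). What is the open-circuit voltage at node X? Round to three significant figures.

V_th ≈ 3.89 mV

V_th is the unloaded tap voltage: V_s · R2/(R1+R2) = 4.76 × 0.8179 = 3.893 mV.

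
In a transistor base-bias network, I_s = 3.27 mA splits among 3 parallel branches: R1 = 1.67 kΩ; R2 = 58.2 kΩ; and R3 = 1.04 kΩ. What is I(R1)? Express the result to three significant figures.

I ≈ 1.24 mA

ΣG = 1/1.67 + 1/58.2 + 1/1.04 = 1.578.
R1 takes the fraction G_k/ΣG = 0.5988/1.578 = 0.3796, so I = 3.27 × 0.3796 = 1.241 mA.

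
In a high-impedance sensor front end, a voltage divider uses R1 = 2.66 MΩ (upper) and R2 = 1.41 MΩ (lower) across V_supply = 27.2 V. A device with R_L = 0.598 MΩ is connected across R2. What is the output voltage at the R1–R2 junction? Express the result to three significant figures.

V_out ≈ 3.71 V

R2 ‖ R_L = (1.41 × 0.598)/(1.41 + 0.598) = 0.4199 MΩ.
Then V_out = V_supply · R2'/(R1 + R2') = 27.2 × 0.4199/3.080 = 3.708 V.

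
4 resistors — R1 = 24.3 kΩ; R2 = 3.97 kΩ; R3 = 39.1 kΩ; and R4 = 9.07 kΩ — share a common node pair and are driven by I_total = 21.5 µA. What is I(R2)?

ΣG = 1/24.3 + 1/3.97 + 1/39.1 + 1/9.07 = 0.4289.
By the current-divider rule, I = I_total · G_k/ΣG = 21.5 × 0.5873 = 12.63 µA.

I ≈ 12.6 µA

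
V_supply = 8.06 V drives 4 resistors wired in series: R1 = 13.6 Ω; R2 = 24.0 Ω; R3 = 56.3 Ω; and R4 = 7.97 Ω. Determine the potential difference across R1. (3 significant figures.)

Total series resistance ΣR = 13.6 + 24.0 + 56.3 + 7.97 = 101.9 Ω.
By the voltage-divider rule, V = 8.06 × 13.60/101.9 = 1.076 V.

V ≈ 1.08 V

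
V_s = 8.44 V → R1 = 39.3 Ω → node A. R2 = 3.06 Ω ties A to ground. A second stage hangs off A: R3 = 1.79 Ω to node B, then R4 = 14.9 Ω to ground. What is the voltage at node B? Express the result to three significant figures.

Looking into the second stage from A: R3 + R4 = 16.69 Ω appears in parallel with R2.
R2 ‖ (R3+R4) = 2.586 Ω.
First divider: V_A = V_s · 2.586/(39.3 + 2.586) = 0.5211 V.
Then the unloaded second divider: V_B = V_A × R4/(R3+R4) = 0.5211 × 0.8928 = 0.4652 V.

V_B ≈ 0.465 V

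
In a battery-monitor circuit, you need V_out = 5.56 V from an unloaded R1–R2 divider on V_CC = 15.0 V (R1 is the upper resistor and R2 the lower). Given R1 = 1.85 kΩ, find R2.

The divider ratio is R2/(R1+R2) = 5.56/15.0 = 0.3707.
R2 = R1 · 0.3707/(1 − 0.3707) = 1.090 kΩ.

R2 ≈ 1.09 kΩ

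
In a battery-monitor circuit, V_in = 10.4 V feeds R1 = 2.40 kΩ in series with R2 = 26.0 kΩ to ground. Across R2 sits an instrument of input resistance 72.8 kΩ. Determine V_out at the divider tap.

First combine the lower leg with the load: R2 ‖ R_L = 19.16 kΩ.
Then V_out = V_in · R2'/(R1 + R2') = 10.4 × 19.16/21.56 = 9.242 V.

V_out ≈ 9.24 V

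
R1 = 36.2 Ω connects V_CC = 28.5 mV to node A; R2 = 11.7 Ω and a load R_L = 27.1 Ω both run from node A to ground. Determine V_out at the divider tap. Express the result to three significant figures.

R2 ‖ R_L = (11.7 × 27.1)/(11.7 + 27.1) = 8.172 Ω.
Now apply the divider: V_out = 28.5 × 0.1842 = 5.249 mV.
(Unloaded it would be 6.96 mV; the load pulls it down.)

V_out ≈ 5.25 mV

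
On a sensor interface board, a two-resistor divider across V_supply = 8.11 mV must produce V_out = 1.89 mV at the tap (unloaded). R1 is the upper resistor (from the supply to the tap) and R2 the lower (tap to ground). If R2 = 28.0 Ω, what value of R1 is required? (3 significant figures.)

R1 ≈ 92.1 Ω

Required fraction k = V_out/V_supply = 0.2330.
Rearranging, R1 = R2·(1−k)/k = 28.0 × 3.291 = 92.15 Ω.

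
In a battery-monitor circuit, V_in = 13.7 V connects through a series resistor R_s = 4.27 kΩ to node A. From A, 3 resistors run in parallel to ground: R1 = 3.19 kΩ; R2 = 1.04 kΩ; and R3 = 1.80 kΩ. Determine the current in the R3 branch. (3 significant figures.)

Parallel bank: R_p = 1/(1/3.19 + 1/1.04 + 1/1.80) = 0.5463 kΩ.
V_A = 13.7 × 0.5463/4.816 = 1.554 V.
I(R3) = V_A / R3 = 1.554/1.80 = 0.8633 mA.

I ≈ 0.863 mA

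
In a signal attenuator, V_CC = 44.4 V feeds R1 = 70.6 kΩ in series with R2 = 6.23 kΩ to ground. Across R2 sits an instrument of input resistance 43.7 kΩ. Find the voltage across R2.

First combine the lower leg with the load: R2 ‖ R_L = 5.453 kΩ.
Voltage divider with the loaded lower leg: V_out = 44.4 × 5.453/(70.6 + 5.453) = 44.4 × 0.07170 = 3.183 V.
(Unloaded it would be 3.60 V; the load pulls it down.)

V_out ≈ 3.18 V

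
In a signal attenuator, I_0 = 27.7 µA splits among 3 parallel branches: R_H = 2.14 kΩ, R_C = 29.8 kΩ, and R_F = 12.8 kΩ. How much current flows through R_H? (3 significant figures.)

Total conductance ΣG = 1/2.14 + 1/29.8 + 1/12.8 = 0.5790 (units of 1/kΩ).
By the current-divider rule, I = I_0 · G_k/ΣG = 27.7 × 0.8071 = 22.36 µA.

I ≈ 22.4 µA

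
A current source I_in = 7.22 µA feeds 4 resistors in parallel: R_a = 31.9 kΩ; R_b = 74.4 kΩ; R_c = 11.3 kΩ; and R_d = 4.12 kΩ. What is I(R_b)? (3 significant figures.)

I ≈ 0.258 µA

Conductances: ΣG = 1/31.9 + 1/74.4 + 1/11.3 + 1/4.12 = 0.3760 (1/kΩ).
Current divider: I(R_b) = I_in · G_k/ΣG = 7.22 × (0.01344/0.3760) = 7.22 × 0.03575 = 0.2581 µA.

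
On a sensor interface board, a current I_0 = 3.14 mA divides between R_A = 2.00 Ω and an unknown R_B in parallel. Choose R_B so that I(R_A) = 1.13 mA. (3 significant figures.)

In a two-way split, I_A/I_0 = R_B/(R_A + R_B).
With f = 0.3599, R_B = R_A · f/(1−f) = 2.00 × 0.5622 = 1.124 Ω.

R_B ≈ 1.12 Ω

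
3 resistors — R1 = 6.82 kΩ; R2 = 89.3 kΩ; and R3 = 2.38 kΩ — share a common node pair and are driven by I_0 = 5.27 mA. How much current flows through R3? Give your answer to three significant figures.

I ≈ 3.83 mA

Total conductance ΣG = 1/6.82 + 1/89.3 + 1/2.38 = 0.5780 (units of 1/kΩ).
Current divider: I(R3) = I_0 · G_k/ΣG = 5.27 × (0.4202/0.5780) = 5.27 × 0.7269 = 3.831 mA.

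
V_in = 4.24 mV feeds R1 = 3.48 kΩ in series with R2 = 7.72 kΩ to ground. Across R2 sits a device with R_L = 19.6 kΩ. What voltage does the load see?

First combine the lower leg with the load: R2 ‖ R_L = 5.539 kΩ.
Voltage divider with the loaded lower leg: V_out = 4.24 × 5.539/(3.48 + 5.539) = 4.24 × 0.6141 = 2.604 mV.

V_out ≈ 2.60 mV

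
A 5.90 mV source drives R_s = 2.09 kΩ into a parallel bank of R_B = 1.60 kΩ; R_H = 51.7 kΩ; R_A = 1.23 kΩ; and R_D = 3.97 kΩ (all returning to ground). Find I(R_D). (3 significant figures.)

Parallel bank: R_p = 1/(1/1.60 + 1/51.7 + 1/1.23 + 1/3.97) = 0.5851 kΩ.
Node voltage V_A = V_DC · R_p/(R_s + R_p) = 5.90 × 0.2187 = 1.290 mV.
I(R_D) = V_A / R_D = 1.290/3.97 = 0.3250 µA.

I ≈ 0.325 µA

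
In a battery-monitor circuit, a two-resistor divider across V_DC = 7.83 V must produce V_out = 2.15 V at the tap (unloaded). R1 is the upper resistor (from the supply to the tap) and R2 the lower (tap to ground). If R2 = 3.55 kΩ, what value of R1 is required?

Required fraction k = V_out/V_DC = 0.2746.
R1 = R2·(1/k − 1) = 3.55 × 2.642 = 9.379 kΩ.

R1 ≈ 9.38 kΩ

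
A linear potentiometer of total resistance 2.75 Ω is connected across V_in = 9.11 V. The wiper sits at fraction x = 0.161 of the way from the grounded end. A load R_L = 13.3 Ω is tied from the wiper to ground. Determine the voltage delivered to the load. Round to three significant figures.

V_out ≈ 1.43 V

Lower segment x·R_p = 0.4428 Ω; upper segment (1−x)·R_p = 2.307 Ω.
R_L loads the lower segment: effective lower R = 0.4285 Ω.
Then V_out = V_in · 0.4285/(2.307 + 0.4285) = 1.427 V.
(Unloaded: V_out = x·V_in = 1.47 V.)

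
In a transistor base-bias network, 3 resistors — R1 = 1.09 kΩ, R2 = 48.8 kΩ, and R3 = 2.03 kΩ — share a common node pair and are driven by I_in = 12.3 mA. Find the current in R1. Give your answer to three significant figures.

I ≈ 7.89 mA

Total conductance ΣG = 1/1.09 + 1/48.8 + 1/2.03 = 1.431 (units of 1/kΩ).
Current divider: I(R1) = I_in · G_k/ΣG = 12.3 × (0.9174/1.431) = 12.3 × 0.6413 = 7.888 mA.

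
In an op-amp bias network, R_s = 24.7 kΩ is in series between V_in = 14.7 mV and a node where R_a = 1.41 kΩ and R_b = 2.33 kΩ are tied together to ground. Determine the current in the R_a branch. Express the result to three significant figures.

I ≈ 0.358 µA

Combine the parallel branches: R_p = (1/1.41 + 1/2.33)⁻¹ = 0.8784 kΩ.
V_A by voltage divider: V_A = 14.7 × 0.8784/(24.7 + 0.8784) = 0.5048 mV.
I(R_a) = V_A / R_a = 0.5048/1.41 = 0.3580 µA.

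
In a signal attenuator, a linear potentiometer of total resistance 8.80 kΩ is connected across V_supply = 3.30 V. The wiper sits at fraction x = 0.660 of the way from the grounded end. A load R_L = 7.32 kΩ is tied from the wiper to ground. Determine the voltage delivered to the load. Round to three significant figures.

Split the track: R_lower = x·R_p = 5.808 kΩ, R_upper = (1−x)·R_p = 2.992 kΩ.
R_L loads the lower segment: effective lower R = 3.238 kΩ.
Then V_out = V_supply · 3.238/(2.992 + 3.238) = 1.715 V.

V_out ≈ 1.72 V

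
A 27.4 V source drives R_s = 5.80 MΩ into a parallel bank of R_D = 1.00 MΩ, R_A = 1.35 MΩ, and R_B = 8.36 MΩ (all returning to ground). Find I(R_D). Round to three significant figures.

Parallel bank: R_p = 1/(1/1.00 + 1/1.35 + 1/8.36) = 0.5375 MΩ.
Node voltage V_A = V_supply · R_p/(R_s + R_p) = 27.4 × 0.08482 = 2.324 V.
I(R_D) = V_A / R_D = 2.324/1.00 = 2.324 µA.

I ≈ 2.32 µA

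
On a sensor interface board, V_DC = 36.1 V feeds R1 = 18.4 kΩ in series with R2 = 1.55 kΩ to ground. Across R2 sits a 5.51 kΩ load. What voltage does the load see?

V_out ≈ 2.23 V

The load sits in parallel with R2, giving an effective lower resistance R2' = R2·R_L/(R2+R_L) = 1.210 kΩ.
Then V_out = V_DC · R2'/(R1 + R2') = 36.1 × 1.210/19.61 = 2.227 V.
(Unloaded it would be 2.80 V; the load pulls it down.)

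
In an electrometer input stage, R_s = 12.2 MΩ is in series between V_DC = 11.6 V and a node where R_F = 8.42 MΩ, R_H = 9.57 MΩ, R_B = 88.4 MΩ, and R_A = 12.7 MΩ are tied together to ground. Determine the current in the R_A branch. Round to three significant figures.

Equivalent of the parallel group: R_p = 3.192 MΩ.
V_A by voltage divider: V_A = 11.6 × 3.192/(12.2 + 3.192) = 2.405 V.
Branch current I = V_A/R_A = 2.405/12.7 = 0.1894 µA.

I ≈ 0.189 µA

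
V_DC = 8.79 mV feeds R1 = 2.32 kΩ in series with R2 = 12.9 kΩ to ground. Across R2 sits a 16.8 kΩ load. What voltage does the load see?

First combine the lower leg with the load: R2 ‖ R_L = 7.297 kΩ.
Then V_out = V_DC · R2'/(R1 + R2') = 8.79 × 7.297/9.617 = 6.669 mV.

V_out ≈ 6.67 mV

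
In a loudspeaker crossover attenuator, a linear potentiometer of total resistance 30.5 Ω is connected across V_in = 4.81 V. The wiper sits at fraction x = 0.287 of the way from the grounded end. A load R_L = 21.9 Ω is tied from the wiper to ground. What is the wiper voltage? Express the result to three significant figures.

V_out ≈ 1.07 V

Lower segment x·R_p = 8.753 Ω; upper segment (1−x)·R_p = 21.75 Ω.
R_L loads the lower segment: effective lower R = 6.254 Ω.
V_out = 4.81 × 6.254/(21.75 + 6.254) = 1.074 V.
(Unloaded: V_out = x·V_in = 1.38 V.)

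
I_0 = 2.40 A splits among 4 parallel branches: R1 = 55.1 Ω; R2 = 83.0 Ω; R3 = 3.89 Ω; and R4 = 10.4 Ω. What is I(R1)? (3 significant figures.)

I ≈ 0.114 A

Conductances: ΣG = 1/55.1 + 1/83.0 + 1/3.89 + 1/10.4 = 0.3834 (1/Ω).
R1 takes the fraction G_k/ΣG = 0.01815/0.3834 = 0.04733, so I = 2.40 × 0.04733 = 0.1136 A.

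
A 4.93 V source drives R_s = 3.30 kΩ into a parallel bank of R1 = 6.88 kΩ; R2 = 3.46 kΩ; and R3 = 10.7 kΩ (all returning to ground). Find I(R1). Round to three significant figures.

I ≈ 0.261 mA

Parallel bank: R_p = 1/(1/6.88 + 1/3.46 + 1/10.7) = 1.895 kΩ.
V_A = 4.93 × 1.895/5.195 = 1.798 V.
I(R1) = V_A / R1 = 1.798/6.88 = 0.2613 mA.
(Equivalently: I_total = 0.9491 mA, then current-divider fraction G_k/ΣG = 0.2754.)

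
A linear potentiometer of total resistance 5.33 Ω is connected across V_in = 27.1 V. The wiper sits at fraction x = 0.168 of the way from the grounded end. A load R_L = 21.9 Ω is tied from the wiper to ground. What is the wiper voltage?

Split the track: R_lower = x·R_p = 0.8954 Ω, R_upper = (1−x)·R_p = 4.435 Ω.
Lower segment in parallel with the load: 0.8954 ‖ 21.9 = 0.8603 Ω.
Then V_out = V_in · 0.8603/(4.435 + 0.8603) = 4.403 V.
(Unloaded: V_out = x·V_in = 4.55 V.)

V_out ≈ 4.40 V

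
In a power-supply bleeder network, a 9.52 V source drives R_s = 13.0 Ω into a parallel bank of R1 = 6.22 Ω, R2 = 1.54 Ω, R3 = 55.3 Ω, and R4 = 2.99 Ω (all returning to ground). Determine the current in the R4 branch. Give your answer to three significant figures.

Equivalent of the parallel group: R_p = 0.8601 Ω.
V_A by voltage divider: V_A = 9.52 × 0.8601/(13.0 + 0.8601) = 0.5908 V.
Branch current I = V_A/R4 = 0.5908/2.99 = 0.1976 A.

I ≈ 0.198 A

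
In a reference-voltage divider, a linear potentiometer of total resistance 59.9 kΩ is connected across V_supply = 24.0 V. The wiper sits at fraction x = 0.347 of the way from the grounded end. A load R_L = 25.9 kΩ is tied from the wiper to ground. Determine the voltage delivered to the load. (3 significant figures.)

Lower segment x·R_p = 20.79 kΩ; upper segment (1−x)·R_p = 39.11 kΩ.
Lower segment in parallel with the load: 20.79 ‖ 25.9 = 11.53 kΩ.
V_out = 24.0 × 11.53/(39.11 + 11.53) = 5.464 V.
(Unloaded: V_out = x·V_supply = 8.33 V.)

V_out ≈ 5.46 V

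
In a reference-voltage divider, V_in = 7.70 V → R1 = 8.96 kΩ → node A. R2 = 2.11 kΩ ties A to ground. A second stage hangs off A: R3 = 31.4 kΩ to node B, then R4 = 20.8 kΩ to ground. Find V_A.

Node A sees R2 in parallel with the series input of stage 2, R3 + R4 = 52.20 kΩ.
R2 ‖ (R3+R4) = 2.028 kΩ.
So V_A = 7.70 × 0.1846 = 1.421 V.

V_A ≈ 1.42 V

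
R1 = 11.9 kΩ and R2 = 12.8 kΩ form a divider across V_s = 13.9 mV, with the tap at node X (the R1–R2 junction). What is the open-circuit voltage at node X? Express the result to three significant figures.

Open-circuit (no load on X): V_th = V_s · R2/(R1 + R2) = 13.9 × 12.8/(11.90 + 12.8) = 7.203 mV.

V_th ≈ 7.20 mV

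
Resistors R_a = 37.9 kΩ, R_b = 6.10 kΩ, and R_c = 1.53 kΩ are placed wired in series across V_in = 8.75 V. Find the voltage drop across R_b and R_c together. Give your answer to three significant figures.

V ≈ 1.47 V

Total series resistance ΣR = 37.9 + 6.10 + 1.53 = 45.53 kΩ.
R_{R_b..R_c} = 6.10 + 1.53 = 7.630 kΩ.
By the voltage-divider rule, V = 8.75 × 7.630/45.53 = 1.466 V.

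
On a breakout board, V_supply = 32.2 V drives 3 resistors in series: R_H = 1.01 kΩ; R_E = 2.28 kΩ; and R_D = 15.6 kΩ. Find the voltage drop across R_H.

V ≈ 1.72 V

Series total: ΣR = 1.01 + 2.28 + 15.6 = 18.89 kΩ.
V = V_supply · R/ΣR = 32.2 × 0.05347 = 1.722 V.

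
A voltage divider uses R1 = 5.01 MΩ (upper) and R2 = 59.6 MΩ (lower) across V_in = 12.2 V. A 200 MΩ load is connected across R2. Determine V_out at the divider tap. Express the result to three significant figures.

V_out ≈ 11.0 V

The load sits in parallel with R2, giving an effective lower resistance R2' = R2·R_L/(R2+R_L) = 45.92 MΩ.
Then V_out = V_in · R2'/(R1 + R2') = 12.2 × 45.92/50.93 = 11.00 V.
(Unloaded it would be 11.3 V; the load pulls it down.)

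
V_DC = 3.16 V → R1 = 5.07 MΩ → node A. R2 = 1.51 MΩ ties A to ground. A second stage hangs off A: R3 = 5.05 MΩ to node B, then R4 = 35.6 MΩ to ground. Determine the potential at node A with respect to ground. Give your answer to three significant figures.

Node A sees R2 in parallel with the series input of stage 2, R3 + R4 = 40.65 MΩ.
R2 ‖ (R3+R4) = 1.456 MΩ.
So V_A = 3.16 × 0.2231 = 0.7050 V.

V_A ≈ 0.705 V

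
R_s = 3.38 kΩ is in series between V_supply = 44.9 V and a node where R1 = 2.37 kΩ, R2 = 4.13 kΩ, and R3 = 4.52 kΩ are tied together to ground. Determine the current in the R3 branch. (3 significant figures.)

I ≈ 2.49 mA

Parallel bank: R_p = 1/(1/2.37 + 1/4.13 + 1/4.52) = 1.130 kΩ.
V_A by voltage divider: V_A = 44.9 × 1.130/(3.38 + 1.130) = 11.25 V.
Branch current I = V_A/R3 = 11.25/4.52 = 2.488 mA.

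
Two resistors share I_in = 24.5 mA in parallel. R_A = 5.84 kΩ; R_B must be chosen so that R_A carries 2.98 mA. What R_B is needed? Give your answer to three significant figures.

R_B ≈ 0.809 kΩ

Two-branch current divider: I_A = I_in · R_B/(R_A + R_B).
With f = 0.1216, R_B = R_A · f/(1−f) = 5.84 × 0.1385 = 0.8087 kΩ.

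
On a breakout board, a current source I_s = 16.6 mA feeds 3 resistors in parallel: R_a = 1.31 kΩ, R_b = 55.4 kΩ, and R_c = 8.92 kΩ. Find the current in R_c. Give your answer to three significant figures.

I ≈ 2.08 mA

ΣG = 1/1.31 + 1/55.4 + 1/8.92 = 0.8935.
R_c takes the fraction G_k/ΣG = 0.1121/0.8935 = 0.1255, so I = 16.6 × 0.1255 = 2.083 mA.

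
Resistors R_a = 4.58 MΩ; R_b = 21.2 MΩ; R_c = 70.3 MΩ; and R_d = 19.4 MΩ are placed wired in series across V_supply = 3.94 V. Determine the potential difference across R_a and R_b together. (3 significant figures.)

V ≈ 0.880 V

Total series resistance ΣR = 4.58 + 21.2 + 70.3 + 19.4 = 115.5 MΩ.
R_{R_a..R_b} = 4.58 + 21.2 = 25.78 MΩ.
By the voltage-divider rule, V = 3.94 × 25.78/115.5 = 0.8796 V.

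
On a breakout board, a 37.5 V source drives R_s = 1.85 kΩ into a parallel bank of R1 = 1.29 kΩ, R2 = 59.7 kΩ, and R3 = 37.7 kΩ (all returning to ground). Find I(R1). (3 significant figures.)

I ≈ 11.6 mA

Combine the parallel branches: R_p = (1/1.29 + 1/59.7 + 1/37.7)⁻¹ = 1.222 kΩ.
V_A = 37.5 × 1.222/3.072 = 14.92 V.
I(R1) = V_A / R1 = 14.92/1.29 = 11.56 mA.
(Check via current divider: I_total = 12.21 mA; share G_k/ΣG = 0.9471 → same result.)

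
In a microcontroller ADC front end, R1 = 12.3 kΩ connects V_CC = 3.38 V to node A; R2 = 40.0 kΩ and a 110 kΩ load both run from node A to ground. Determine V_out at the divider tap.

V_out ≈ 2.38 V

First combine the lower leg with the load: R2 ‖ R_L = 29.33 kΩ.
Now apply the divider: V_out = 3.38 × 0.7046 = 2.381 V.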